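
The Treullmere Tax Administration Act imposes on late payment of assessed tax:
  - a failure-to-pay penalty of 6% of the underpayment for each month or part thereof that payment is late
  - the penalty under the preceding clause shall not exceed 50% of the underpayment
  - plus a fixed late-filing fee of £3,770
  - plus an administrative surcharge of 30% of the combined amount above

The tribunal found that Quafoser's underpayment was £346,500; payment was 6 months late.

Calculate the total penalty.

£167,063

Accrued rate: 6% × 6 = 36%, capped at 50% → 36%
Failure-to-pay penalty: 36% of £346,500 = £124,740
Penalty before surcharge: £124,740 + £3,770 = £128,510
Administrative surcharge: 30% of £128,510 = £38,553
Total penalty: £128,510 + £38,553 = £167,063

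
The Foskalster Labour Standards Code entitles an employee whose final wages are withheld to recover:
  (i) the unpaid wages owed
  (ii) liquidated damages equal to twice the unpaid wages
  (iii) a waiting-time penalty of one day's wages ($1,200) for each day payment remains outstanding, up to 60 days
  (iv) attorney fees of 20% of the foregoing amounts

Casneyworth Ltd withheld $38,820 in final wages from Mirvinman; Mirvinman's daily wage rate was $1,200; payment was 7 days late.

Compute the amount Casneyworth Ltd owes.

Doubled: 2 × $38,820 = $77,640
Penalty days: min(7, 60) = 7
Waiting-time penalty: 7 × $1,200 = $8,400
Subtotal: $38,820 + $77,640 + $8,400 = $124,860
Attorney fees: 20% of $124,860 = $24,972
Total award: $124,860 + $24,972 = $149,832

$149,832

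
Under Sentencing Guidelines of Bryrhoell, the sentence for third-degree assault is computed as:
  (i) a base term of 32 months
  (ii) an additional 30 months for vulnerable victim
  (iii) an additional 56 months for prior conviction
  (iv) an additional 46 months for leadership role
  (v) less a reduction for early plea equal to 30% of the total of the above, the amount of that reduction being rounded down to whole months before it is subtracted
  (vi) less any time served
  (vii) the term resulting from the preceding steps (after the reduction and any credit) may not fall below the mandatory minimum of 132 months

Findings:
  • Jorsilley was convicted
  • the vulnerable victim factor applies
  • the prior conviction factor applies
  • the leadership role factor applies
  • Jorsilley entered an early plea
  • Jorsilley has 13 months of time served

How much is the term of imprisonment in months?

Vulnerable victim enhancement: +30 months
Prior conviction enhancement: +56 months
Leadership role enhancement: +46 months
Adjusted term: 32 months + 30 months + 56 months + 46 months = 164 months
Early plea reduction: 30% of 164 months = 49 months (rounded down)
After reduction: 164 − 49 = 115 months
Less time served: 115 months − 13 months = 102 months
Minimum 132 months: 102 months is below the minimum → 132 months

132 months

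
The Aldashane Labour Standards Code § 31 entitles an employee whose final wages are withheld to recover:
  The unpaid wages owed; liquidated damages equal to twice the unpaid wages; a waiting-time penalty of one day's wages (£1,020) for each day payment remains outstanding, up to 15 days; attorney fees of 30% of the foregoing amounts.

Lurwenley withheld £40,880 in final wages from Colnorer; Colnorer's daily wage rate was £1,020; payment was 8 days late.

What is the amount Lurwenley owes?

Doubled: 2 × £40,880 = £81,760
Penalty days: min(8, 15) = 8
Waiting-time penalty: 8 × £1,020 = £8,160
Subtotal: £40,880 + £81,760 + £8,160 = £130,800
Attorney fees: 30% of £130,800 = £39,240
Total award: £130,800 + £39,240 = £170,040

£170,040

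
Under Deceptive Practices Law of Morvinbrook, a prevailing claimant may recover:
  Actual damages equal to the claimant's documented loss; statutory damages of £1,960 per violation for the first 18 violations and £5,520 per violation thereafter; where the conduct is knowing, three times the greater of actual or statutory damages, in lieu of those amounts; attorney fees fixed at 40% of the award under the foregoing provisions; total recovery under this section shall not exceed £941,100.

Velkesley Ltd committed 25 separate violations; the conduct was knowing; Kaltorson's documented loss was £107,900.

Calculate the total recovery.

First 18 violations: 18 × £1,960 = £35,280
Remaining violations: (25 − 18) × £5,520 = £38,640
Statutory damages: £35,280 + £38,640 = £73,920
Greater of actual damages (£107,900) or statutory damages (£73,920): £107,900
Trebled: 3 × £107,900 = £323,700
Attorney fees: 40% of £323,700 = £129,480
Total before cap: £323,700 + £129,480 = £453,180
Cap at £941,100: £453,180 is within the cap, no reduction.

£453,180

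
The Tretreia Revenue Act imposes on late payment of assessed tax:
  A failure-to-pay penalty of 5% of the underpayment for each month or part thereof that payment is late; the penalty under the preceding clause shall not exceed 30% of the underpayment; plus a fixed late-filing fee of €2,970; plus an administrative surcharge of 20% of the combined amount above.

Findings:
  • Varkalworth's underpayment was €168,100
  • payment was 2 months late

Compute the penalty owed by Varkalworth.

€23,736

Accrued rate: 5% × 2 = 10%, capped at 30% → 10%
Failure-to-pay penalty: 10% of €168,100 = €16,810
Penalty before surcharge: €16,810 + €2,970 = €19,780
Administrative surcharge: 20% of €19,780 = €3,956
Total penalty: €19,780 + €3,956 = €23,736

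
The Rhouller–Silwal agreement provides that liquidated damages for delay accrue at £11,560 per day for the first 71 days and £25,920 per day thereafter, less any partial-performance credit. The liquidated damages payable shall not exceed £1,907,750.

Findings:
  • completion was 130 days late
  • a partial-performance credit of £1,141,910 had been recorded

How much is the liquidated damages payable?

£1,208,130

First 71 days: 71 × £11,560 = £820,760
Remaining days: (130 − 71) × £25,920 = £1,529,280
Accrued per-day damages: £820,760 + £1,529,280 = £2,350,040
Less partial-performance credit: £2,350,040 − £1,141,910 = £1,208,130
Cap at £1,907,750: £1,208,130 is within the cap, no reduction.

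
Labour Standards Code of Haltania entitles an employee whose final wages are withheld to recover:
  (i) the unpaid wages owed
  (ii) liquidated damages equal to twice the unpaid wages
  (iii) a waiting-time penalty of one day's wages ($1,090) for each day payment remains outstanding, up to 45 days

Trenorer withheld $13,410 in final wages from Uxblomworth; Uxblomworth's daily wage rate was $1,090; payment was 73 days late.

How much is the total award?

$89,280

Doubled: 2 × $13,410 = $26,820
Penalty days: min(73, 45) = 45
Waiting-time penalty: 45 × $1,090 = $49,050
Total award: $13,410 + $26,820 + $49,050 = $89,280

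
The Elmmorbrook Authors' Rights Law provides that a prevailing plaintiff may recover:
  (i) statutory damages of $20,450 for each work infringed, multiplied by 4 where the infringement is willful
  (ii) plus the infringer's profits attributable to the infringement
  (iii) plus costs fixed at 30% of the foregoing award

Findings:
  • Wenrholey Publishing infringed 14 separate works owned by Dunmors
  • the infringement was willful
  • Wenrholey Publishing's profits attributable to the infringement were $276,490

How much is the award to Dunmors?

Statutory damages: 14 × $20,450 = $286,300
Multiplied by 4: 4 × $286,300 = $1,145,200
Combined award: $1,145,200 + $276,490 = $1,421,690
Costs: 30% of $1,421,690 = $426,507
Award plus costs: $1,421,690 + $426,507 = $1,848,197

$1,848,197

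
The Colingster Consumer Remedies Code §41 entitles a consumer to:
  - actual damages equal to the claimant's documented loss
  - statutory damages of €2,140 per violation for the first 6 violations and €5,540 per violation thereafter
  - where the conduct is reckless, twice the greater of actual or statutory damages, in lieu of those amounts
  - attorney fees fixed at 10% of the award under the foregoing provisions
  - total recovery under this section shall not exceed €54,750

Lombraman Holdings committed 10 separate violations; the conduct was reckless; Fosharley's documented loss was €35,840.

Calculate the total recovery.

First 6 violations: 6 × €2,140 = €12,840
Remaining violations: (10 − 6) × €5,540 = €22,160
Statutory damages: €12,840 + €22,160 = €35,000
Greater of actual damages (€35,840) or statutory damages (€35,000): €35,840
Doubled: 2 × €35,840 = €71,680
Attorney fees: 10% of €71,680 = €7,168
Total before cap: €71,680 + €7,168 = €78,848
Cap at €54,750: €78,848 exceeds the cap → €54,750

€54,750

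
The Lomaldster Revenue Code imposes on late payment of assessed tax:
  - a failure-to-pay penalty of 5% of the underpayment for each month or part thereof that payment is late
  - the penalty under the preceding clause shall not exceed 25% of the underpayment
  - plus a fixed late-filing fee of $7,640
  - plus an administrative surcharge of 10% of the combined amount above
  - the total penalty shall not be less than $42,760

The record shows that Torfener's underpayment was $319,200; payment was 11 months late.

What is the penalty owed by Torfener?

Accrued rate: 5% × 11 = 55%, capped at 25% → 25%
Failure-to-pay penalty: 25% of $319,200 = $79,800
Penalty before surcharge: $79,800 + $7,640 = $87,440
Administrative surcharge: 10% of $87,440 = $8,744
Total penalty: $87,440 + $8,744 = $96,184
Minimum $42,760: $96,184 meets the minimum, no increase.

$96,184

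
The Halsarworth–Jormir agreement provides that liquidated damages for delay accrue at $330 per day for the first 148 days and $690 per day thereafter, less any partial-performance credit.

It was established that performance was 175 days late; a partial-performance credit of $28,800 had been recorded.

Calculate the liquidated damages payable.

First 148 days: 148 × $330 = $48,840
Remaining days: (175 − 148) × $690 = $18,630
Accrued per-day damages: $48,840 + $18,630 = $67,470
Less partial-performance credit: $67,470 − $28,800 = $38,670

$38,670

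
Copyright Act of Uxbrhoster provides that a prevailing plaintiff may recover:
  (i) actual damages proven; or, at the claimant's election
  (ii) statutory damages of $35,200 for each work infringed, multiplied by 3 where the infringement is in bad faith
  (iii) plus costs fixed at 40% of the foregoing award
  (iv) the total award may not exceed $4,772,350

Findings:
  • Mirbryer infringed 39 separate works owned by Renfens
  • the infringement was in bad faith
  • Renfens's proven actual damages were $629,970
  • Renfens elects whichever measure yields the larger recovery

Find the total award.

$4,772,350

Statutory damages: 39 × $35,200 = $1,372,800
Trebled: 3 × $1,372,800 = $4,118,400
Greater of actual damages ($629,970) or enhanced statutory damages ($4,118,400): $4,118,400
Costs: 40% of $4,118,400 = $1,647,360
Award plus costs: $4,118,400 + $1,647,360 = $5,765,760
Cap at $4,772,350: $5,765,760 exceeds the cap → $4,772,350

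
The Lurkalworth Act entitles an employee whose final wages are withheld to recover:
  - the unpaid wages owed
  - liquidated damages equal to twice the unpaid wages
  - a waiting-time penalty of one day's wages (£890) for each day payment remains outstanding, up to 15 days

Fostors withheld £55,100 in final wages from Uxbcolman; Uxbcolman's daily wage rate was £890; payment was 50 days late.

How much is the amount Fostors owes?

Total award: £178,650

Doubled: 2 × £55,100 = £110,200
Penalty days: min(50, 15) = 15
Waiting-time penalty: 15 × £890 = £13,350
Total award: £55,100 + £110,200 + £13,350 = £178,650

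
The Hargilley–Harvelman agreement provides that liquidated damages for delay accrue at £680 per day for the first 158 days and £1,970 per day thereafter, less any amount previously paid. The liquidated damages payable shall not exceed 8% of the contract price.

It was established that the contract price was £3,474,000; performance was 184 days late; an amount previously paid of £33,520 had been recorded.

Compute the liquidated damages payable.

£125,140

First 158 days: 158 × £680 = £107,440
Remaining days: (184 − 158) × £1,970 = £51,220
Accrued per-day damages: £107,440 + £51,220 = £158,660
Less amount previously paid: £158,660 − £33,520 = £125,140
Cap: 8% of £3,474,000 = £277,920
Cap at £277,920: £125,140 is within the cap, no reduction.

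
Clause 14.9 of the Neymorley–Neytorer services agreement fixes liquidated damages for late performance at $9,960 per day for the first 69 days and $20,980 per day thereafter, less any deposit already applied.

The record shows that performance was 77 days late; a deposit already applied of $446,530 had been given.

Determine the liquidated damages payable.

$408,550

First 69 days: 69 × $9,960 = $687,240
Remaining days: (77 − 69) × $20,980 = $167,840
Accrued per-day damages: $687,240 + $167,840 = $855,080
Less deposit already applied: $855,080 − $446,530 = $408,550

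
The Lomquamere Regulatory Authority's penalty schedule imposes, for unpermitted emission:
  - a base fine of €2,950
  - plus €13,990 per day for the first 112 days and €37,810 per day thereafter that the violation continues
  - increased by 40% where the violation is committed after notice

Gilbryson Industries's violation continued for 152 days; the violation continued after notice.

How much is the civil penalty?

€4,315,122

First 112 days: 112 × €13,990 = €1,566,880
Remaining days: (152 − 112) × €37,810 = €1,512,400
Per-day component: €1,566,880 + €1,512,400 = €3,079,280
Base plus per-day: €2,950 + €3,079,280 = €3,082,230
Enhancement: 40% of €3,082,230 = €1,232,892
Enhanced fine: €3,082,230 + €1,232,892 = €4,315,122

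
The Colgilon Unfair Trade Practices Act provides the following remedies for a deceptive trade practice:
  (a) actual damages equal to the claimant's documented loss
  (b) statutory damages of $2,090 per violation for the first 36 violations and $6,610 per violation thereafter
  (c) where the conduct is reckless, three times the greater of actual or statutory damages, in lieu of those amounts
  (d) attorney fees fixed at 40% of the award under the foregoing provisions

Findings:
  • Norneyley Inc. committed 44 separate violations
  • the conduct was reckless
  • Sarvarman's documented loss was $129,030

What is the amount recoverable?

$541,926

First 36 violations: 36 × $2,090 = $75,240
Remaining violations: (44 − 36) × $6,610 = $52,880
Statutory damages: $75,240 + $52,880 = $128,120
Greater of actual damages ($129,030) or statutory damages ($128,120): $129,030
Trebled: 3 × $129,030 = $387,090
Attorney fees: 40% of $387,090 = $154,836
Total recovery: $387,090 + $154,836 = $541,926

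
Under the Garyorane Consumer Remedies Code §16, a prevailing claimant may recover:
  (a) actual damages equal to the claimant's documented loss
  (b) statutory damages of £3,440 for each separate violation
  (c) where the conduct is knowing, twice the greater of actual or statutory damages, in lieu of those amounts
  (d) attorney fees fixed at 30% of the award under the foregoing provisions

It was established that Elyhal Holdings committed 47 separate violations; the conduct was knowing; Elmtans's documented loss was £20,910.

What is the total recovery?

Statutory damages: 47 × £3,440 = £161,680
Greater of actual damages (£20,910) or statutory damages (£161,680): £161,680
Doubled: 2 × £161,680 = £323,360
Attorney fees: 30% of £323,360 = £97,008
Total recovery: £323,360 + £97,008 = £420,368

£420,368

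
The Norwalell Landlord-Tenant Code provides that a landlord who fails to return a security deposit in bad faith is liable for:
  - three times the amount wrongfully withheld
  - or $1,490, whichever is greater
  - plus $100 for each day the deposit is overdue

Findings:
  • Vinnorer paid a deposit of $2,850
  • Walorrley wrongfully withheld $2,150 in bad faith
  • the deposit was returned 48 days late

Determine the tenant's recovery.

Trebled: 3 × $2,150 = $6,450
Minimum $1,490: $6,450 meets the minimum, no increase.
Late-return penalty: 48 × $100 = $4,800
Damages plus late penalty: $6,450 + $4,800 = $11,250

$11,250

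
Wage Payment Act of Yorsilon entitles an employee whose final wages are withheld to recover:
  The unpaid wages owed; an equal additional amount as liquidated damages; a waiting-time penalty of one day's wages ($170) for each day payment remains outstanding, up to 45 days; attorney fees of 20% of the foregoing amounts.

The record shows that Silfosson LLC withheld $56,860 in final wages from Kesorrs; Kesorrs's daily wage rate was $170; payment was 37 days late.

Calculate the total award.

$144,012

Liquidated damages (equal amount): $56,860
Penalty days: min(37, 45) = 37
Waiting-time penalty: 37 × $170 = $6,290
Subtotal: $56,860 + $56,860 + $6,290 = $120,010
Attorney fees: 20% of $120,010 = $24,002
Total award: $120,010 + $24,002 = $144,012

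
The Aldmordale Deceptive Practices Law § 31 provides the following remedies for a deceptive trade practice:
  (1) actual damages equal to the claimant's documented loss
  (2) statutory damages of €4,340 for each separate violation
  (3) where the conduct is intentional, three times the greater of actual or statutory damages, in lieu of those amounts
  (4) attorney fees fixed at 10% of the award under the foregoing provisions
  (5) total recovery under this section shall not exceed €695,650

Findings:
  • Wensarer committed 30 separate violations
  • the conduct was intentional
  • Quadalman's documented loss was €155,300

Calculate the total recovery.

€512,490

Statutory damages: 30 × €4,340 = €130,200
Greater of actual damages (€155,300) or statutory damages (€130,200): €155,300
Trebled: 3 × €155,300 = €465,900
Attorney fees: 10% of €465,900 = €46,590
Total before cap: €465,900 + €46,590 = €512,490
Cap at €695,650: €512,490 is within the cap, no reduction.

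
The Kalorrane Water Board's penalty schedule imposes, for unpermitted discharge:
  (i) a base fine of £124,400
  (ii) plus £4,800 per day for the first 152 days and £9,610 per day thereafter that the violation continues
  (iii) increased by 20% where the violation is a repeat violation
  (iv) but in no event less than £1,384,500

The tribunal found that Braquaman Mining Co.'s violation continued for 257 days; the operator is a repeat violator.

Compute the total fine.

First 152 days: 152 × £4,800 = £729,600
Remaining days: (257 − 152) × £9,610 = £1,009,050
Per-day component: £729,600 + £1,009,050 = £1,738,650
Base plus per-day: £124,400 + £1,738,650 = £1,863,050
Enhancement: 20% of £1,863,050 = £372,610
Enhanced fine: £1,863,050 + £372,610 = £2,235,660
Minimum £1,384,500: £2,235,660 meets the minimum, no increase.

Civil penalty: £2,235,660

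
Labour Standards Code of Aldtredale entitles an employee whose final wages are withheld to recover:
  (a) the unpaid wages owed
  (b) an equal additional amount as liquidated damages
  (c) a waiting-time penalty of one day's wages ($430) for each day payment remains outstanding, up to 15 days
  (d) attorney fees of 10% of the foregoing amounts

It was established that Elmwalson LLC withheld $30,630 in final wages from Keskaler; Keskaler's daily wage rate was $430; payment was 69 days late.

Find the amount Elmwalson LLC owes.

$74,481

Liquidated damages (equal amount): $30,630
Penalty days: min(69, 15) = 15
Waiting-time penalty: 15 × $430 = $6,450
Subtotal: $30,630 + $30,630 + $6,450 = $67,710
Attorney fees: 10% of $67,710 = $6,771
Total award: $67,710 + $6,771 = $74,481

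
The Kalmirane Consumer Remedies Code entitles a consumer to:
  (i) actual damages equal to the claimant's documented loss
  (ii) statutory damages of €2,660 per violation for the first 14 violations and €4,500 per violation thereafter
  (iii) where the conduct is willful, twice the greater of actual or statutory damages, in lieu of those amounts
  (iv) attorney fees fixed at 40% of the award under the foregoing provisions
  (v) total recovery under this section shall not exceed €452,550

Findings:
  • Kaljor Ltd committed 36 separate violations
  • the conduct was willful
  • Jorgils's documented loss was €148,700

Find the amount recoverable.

First 14 violations: 14 × €2,660 = €37,240
Remaining violations: (36 − 14) × €4,500 = €99,000
Statutory damages: €37,240 + €99,000 = €136,240
Greater of actual damages (€148,700) or statutory damages (€136,240): €148,700
Doubled: 2 × €148,700 = €297,400
Attorney fees: 40% of €297,400 = €118,960
Total before cap: €297,400 + €118,960 = €416,360
Cap at €452,550: €416,360 is within the cap, no reduction.

€416,360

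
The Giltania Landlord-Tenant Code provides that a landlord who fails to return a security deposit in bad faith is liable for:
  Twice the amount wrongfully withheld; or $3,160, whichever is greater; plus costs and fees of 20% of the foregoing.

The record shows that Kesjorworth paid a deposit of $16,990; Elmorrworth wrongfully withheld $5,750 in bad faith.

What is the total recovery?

$13,800

Doubled: 2 × $5,750 = $11,500
Minimum $3,160: $11,500 meets the minimum, no increase.
Costs and fees: 20% of $11,500 = $2,300
Total recovery: $11,500 + $2,300 = $13,800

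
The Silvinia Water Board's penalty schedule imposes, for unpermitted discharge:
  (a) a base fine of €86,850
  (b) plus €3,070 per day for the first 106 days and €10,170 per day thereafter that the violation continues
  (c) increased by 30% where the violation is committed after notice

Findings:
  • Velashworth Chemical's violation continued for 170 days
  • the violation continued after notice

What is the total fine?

First 106 days: 106 × €3,070 = €325,420
Remaining days: (170 − 106) × €10,170 = €650,880
Per-day component: €325,420 + €650,880 = €976,300
Base plus per-day: €86,850 + €976,300 = €1,063,150
Enhancement: 30% of €1,063,150 = €318,945
Enhanced fine: €1,063,150 + €318,945 = €1,382,095

€1,382,095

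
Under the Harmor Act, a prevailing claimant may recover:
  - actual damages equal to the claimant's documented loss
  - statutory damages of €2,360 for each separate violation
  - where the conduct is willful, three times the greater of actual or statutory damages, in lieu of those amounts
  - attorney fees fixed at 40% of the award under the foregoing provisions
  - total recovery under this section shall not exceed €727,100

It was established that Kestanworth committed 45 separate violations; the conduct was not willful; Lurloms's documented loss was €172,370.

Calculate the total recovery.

€389,998

Statutory damages: 45 × €2,360 = €106,200
Conduct not willful: the in-lieu enhancement does not apply.
Actual plus statutory damages: €172,370 + €106,200 = €278,570
Attorney fees: 40% of €278,570 = €111,428
Total before cap: €278,570 + €111,428 = €389,998
Cap at €727,100: €389,998 is within the cap, no reduction.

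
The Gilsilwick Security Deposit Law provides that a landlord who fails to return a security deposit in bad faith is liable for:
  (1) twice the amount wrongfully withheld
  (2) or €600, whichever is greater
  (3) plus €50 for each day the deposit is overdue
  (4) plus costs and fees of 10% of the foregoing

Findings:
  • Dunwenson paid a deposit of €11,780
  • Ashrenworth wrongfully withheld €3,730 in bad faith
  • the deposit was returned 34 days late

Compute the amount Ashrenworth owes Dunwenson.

Doubled: 2 × €3,730 = €7,460
Minimum €600: €7,460 meets the minimum, no increase.
Late-return penalty: 34 × €50 = €1,700
Damages plus late penalty: €7,460 + €1,700 = €9,160
Costs and fees: 10% of €9,160 = €916
Total recovery: €9,160 + €916 = €10,076

€10,076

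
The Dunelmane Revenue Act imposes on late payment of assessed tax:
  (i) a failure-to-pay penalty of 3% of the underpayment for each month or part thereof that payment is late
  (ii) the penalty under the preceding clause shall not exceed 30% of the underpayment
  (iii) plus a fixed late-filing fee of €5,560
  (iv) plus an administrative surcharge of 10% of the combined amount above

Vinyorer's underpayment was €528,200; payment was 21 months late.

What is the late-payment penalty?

€180,422

Accrued rate: 3% × 21 = 63%, capped at 30% → 30%
Failure-to-pay penalty: 30% of €528,200 = €158,460
Penalty before surcharge: €158,460 + €5,560 = €164,020
Administrative surcharge: 10% of €164,020 = €16,402
Total penalty: €164,020 + €16,402 = €180,422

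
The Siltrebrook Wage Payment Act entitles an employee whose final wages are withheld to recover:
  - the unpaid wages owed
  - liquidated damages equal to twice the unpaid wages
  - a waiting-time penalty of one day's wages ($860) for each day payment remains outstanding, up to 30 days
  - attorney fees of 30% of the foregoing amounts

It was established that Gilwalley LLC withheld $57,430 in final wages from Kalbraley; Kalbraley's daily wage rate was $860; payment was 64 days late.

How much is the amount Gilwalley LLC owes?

Doubled: 2 × $57,430 = $114,860
Penalty days: min(64, 30) = 30
Waiting-time penalty: 30 × $860 = $25,800
Subtotal: $57,430 + $114,860 + $25,800 = $198,090
Attorney fees: 30% of $198,090 = $59,427
Total award: $198,090 + $59,427 = $257,517

$257,517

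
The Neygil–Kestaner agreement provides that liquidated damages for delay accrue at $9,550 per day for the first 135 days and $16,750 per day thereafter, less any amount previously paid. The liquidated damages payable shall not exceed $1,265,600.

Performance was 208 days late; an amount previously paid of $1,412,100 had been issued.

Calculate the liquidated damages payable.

$1,099,900

First 135 days: 135 × $9,550 = $1,289,250
Remaining days: (208 − 135) × $16,750 = $1,222,750
Accrued per-day damages: $1,289,250 + $1,222,750 = $2,512,000
Less amount previously paid: $2,512,000 − $1,412,100 = $1,099,900
Cap at $1,265,600: $1,099,900 is within the cap, no reduction.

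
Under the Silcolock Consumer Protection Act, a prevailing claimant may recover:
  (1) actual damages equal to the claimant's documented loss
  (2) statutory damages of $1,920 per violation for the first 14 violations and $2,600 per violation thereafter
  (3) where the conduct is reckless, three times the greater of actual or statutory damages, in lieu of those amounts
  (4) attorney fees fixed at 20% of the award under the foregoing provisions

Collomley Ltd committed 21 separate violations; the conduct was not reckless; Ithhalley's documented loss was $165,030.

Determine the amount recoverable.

First 14 violations: 14 × $1,920 = $26,880
Remaining violations: (21 − 14) × $2,600 = $18,200
Statutory damages: $26,880 + $18,200 = $45,080
Conduct not reckless: the in-lieu enhancement does not apply.
Actual plus statutory damages: $165,030 + $45,080 = $210,110
Attorney fees: 20% of $210,110 = $42,022
Total recovery: $210,110 + $42,022 = $252,132

$252,132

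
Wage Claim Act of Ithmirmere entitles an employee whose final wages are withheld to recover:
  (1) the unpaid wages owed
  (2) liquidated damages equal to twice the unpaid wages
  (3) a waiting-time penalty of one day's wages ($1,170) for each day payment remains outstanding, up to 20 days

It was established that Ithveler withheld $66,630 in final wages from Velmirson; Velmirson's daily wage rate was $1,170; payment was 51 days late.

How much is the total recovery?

$223,290

Doubled: 2 × $66,630 = $133,260
Penalty days: min(51, 20) = 20
Waiting-time penalty: 20 × $1,170 = $23,400
Total award: $66,630 + $133,260 + $23,400 = $223,290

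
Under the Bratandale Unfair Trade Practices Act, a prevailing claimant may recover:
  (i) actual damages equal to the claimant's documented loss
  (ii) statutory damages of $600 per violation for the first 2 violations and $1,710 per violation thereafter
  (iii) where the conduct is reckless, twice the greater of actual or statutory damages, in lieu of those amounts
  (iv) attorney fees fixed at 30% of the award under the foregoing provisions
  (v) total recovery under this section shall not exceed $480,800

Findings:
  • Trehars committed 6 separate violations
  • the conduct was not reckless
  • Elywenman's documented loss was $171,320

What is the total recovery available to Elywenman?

$233,168

First 2 violations: 2 × $600 = $1,200
Remaining violations: (6 − 2) × $1,710 = $6,840
Statutory damages: $1,200 + $6,840 = $8,040
Conduct not reckless: the in-lieu enhancement does not apply.
Actual plus statutory damages: $171,320 + $8,040 = $179,360
Attorney fees: 30% of $179,360 = $53,808
Total before cap: $179,360 + $53,808 = $233,168
Cap at $480,800: $233,168 is within the cap, no reduction.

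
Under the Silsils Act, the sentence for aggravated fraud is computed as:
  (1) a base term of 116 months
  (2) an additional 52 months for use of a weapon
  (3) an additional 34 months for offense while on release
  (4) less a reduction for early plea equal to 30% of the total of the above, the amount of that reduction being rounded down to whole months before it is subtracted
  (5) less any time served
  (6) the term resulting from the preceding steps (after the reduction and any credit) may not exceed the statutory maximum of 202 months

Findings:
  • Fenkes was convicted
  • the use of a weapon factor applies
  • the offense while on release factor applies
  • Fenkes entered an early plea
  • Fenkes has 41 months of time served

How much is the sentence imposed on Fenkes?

Use of a weapon enhancement: +52 months
Offense while on release enhancement: +34 months
Adjusted term: 116 months + 52 months + 34 months = 202 months
Early plea reduction: 30% of 202 months = 60 months (rounded down)
After reduction: 202 − 60 = 142 months
Less time served: 142 months − 41 months = 101 months
Cap at 202 months: 101 months is within the cap, no reduction.

101 months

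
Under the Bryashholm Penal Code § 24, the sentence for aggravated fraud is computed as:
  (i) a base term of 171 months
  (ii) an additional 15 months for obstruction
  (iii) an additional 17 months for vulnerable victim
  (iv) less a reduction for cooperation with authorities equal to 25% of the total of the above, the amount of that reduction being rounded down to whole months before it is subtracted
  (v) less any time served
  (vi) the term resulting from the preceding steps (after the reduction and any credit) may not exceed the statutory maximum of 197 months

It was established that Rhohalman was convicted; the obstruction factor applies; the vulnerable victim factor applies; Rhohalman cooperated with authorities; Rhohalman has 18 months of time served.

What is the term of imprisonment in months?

Obstruction enhancement: +15 months
Vulnerable victim enhancement: +17 months
Adjusted term: 171 months + 15 months + 17 months = 203 months
Cooperation with authorities reduction: 25% of 203 months = 50 months (rounded down)
After reduction: 203 − 50 = 153 months
Less time served: 153 months − 18 months = 135 months
Cap at 197 months: 135 months is within the cap, no reduction.

135 months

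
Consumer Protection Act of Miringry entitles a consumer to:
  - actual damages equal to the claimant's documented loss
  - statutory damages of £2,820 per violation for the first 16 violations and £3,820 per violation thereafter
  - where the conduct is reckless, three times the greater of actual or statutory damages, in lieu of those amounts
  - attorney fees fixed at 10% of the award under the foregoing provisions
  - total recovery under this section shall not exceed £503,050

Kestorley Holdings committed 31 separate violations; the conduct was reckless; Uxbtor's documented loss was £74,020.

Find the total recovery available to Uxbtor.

First 16 violations: 16 × £2,820 = £45,120
Remaining violations: (31 − 16) × £3,820 = £57,300
Statutory damages: £45,120 + £57,300 = £102,420
Greater of actual damages (£74,020) or statutory damages (£102,420): £102,420
Trebled: 3 × £102,420 = £307,260
Attorney fees: 10% of £307,260 = £30,726
Total before cap: £307,260 + £30,726 = £337,986
Cap at £503,050: £337,986 is within the cap, no reduction.

£337,986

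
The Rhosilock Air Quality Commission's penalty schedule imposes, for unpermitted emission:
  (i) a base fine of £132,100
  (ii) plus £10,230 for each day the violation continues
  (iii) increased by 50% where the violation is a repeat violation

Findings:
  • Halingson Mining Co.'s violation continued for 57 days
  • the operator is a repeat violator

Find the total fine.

£1,072,815

Per-day component: 57 × £10,230 = £583,110
Base plus per-day: £132,100 + £583,110 = £715,210
Enhancement: 50% of £715,210 = £357,605
Enhanced fine: £715,210 + £357,605 = £1,072,815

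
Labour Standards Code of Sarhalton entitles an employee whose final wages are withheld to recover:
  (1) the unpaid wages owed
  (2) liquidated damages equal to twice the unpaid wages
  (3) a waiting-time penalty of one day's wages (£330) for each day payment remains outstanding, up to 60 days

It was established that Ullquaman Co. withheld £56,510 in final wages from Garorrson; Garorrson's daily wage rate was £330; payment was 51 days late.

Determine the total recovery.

Doubled: 2 × £56,510 = £113,020
Penalty days: min(51, 60) = 51
Waiting-time penalty: 51 × £330 = £16,830
Total award: £56,510 + £113,020 + £16,830 = £186,360

Total award: £186,360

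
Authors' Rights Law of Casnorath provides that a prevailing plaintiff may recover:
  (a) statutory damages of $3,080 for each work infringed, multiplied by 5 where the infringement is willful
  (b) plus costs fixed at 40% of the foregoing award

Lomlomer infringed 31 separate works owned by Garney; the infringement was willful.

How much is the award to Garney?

$668,360

Statutory damages: 31 × $3,080 = $95,480
Multiplied by 5: 5 × $95,480 = $477,400
Costs: 40% of $477,400 = $190,960
Award plus costs: $477,400 + $190,960 = $668,360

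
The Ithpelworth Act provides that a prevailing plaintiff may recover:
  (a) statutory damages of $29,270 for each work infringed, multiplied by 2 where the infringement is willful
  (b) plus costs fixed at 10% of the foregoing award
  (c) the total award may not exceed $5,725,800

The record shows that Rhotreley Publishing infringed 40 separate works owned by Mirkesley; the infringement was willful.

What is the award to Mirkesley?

Award: $2,575,760

Statutory damages: 40 × $29,270 = $1,170,800
Doubled: 2 × $1,170,800 = $2,341,600
Costs: 10% of $2,341,600 = $234,160
Award plus costs: $2,341,600 + $234,160 = $2,575,760
Cap at $5,725,800: $2,575,760 is within the cap, no reduction.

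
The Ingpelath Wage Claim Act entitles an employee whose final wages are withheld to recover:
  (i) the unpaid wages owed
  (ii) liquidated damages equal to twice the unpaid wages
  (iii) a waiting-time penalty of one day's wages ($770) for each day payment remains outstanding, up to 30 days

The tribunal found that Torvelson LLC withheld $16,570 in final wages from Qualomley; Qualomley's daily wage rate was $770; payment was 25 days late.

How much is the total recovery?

Doubled: 2 × $16,570 = $33,140
Penalty days: min(25, 30) = 25
Waiting-time penalty: 25 × $770 = $19,250
Total award: $16,570 + $33,140 + $19,250 = $68,960

Total award: $68,960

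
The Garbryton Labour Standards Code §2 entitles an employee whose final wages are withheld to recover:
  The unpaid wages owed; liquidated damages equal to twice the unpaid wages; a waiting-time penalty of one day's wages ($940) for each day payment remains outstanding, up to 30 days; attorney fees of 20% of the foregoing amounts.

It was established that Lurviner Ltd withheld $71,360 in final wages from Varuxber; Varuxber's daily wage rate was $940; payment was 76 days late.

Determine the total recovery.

$290,736

Doubled: 2 × $71,360 = $142,720
Penalty days: min(76, 30) = 30
Waiting-time penalty: 30 × $940 = $28,200
Subtotal: $71,360 + $142,720 + $28,200 = $242,280
Attorney fees: 20% of $242,280 = $48,456
Total award: $242,280 + $48,456 = $290,736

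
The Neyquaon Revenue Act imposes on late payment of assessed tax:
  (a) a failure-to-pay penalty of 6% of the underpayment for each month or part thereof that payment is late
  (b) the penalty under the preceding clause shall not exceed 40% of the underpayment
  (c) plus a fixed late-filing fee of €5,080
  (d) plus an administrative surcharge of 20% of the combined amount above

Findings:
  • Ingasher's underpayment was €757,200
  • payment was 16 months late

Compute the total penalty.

€369,552

Accrued rate: 6% × 16 = 96%, capped at 40% → 40%
Failure-to-pay penalty: 40% of €757,200 = €302,880
Penalty before surcharge: €302,880 + €5,080 = €307,960
Administrative surcharge: 20% of €307,960 = €61,592
Total penalty: €307,960 + €61,592 = €369,552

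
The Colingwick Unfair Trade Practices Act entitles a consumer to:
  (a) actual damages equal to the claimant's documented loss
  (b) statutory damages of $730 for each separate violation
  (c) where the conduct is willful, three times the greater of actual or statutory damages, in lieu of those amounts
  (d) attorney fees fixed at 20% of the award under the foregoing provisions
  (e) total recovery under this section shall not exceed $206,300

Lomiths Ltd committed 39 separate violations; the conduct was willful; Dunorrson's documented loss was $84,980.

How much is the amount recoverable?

$206,300

Statutory damages: 39 × $730 = $28,470
Greater of actual damages ($84,980) or statutory damages ($28,470): $84,980
Trebled: 3 × $84,980 = $254,940
Attorney fees: 20% of $254,940 = $50,988
Total before cap: $254,940 + $50,988 = $305,928
Cap at $206,300: $305,928 exceeds the cap → $206,300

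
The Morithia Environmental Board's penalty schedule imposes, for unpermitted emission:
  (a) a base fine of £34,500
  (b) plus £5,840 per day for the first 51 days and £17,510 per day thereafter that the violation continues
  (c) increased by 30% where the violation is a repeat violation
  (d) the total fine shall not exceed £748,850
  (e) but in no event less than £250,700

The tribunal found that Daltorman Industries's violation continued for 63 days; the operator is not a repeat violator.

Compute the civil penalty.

£542,460

First 51 days: 51 × £5,840 = £297,840
Remaining days: (63 − 51) × £17,510 = £210,120
Per-day component: £297,840 + £210,120 = £507,960
Base plus per-day: £34,500 + £507,960 = £542,460
The operator is not a repeat violator: no 30% increase.
Cap at £748,850: £542,460 is within the cap, no reduction.
Minimum £250,700: £542,460 meets the minimum, no increase.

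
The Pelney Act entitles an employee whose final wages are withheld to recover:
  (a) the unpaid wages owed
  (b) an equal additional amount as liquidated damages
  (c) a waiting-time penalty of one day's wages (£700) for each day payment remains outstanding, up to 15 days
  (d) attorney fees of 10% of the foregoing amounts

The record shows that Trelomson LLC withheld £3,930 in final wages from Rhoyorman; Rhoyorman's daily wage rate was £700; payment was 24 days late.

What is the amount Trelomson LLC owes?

£20,196

Liquidated damages (equal amount): £3,930
Penalty days: min(24, 15) = 15
Waiting-time penalty: 15 × £700 = £10,500
Subtotal: £3,930 + £3,930 + £10,500 = £18,360
Attorney fees: 10% of £18,360 = £1,836
Total award: £18,360 + £1,836 = £20,196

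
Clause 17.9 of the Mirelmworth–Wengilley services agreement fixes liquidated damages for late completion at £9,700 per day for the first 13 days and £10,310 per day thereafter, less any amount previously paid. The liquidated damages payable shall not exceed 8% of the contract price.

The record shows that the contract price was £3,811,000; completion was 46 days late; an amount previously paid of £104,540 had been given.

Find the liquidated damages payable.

£304,880

First 13 days: 13 × £9,700 = £126,100
Remaining days: (46 − 13) × £10,310 = £340,230
Accrued per-day damages: £126,100 + £340,230 = £466,330
Less amount previously paid: £466,330 − £104,540 = £361,790
Cap: 8% of £3,811,000 = £304,880
Cap at £304,880: £361,790 exceeds the cap → £304,880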